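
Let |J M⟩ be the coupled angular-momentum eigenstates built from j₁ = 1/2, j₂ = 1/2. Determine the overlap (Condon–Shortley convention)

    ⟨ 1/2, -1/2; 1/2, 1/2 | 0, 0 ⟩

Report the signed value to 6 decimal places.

-0.707107  (= −√(1/2))

j₁+j₂−J=1  J+j₁−j₂=0  J−j₁+j₂=0  j₁+j₂+J+1=2
(j₁±m₁, j₂±m₂, J±M) = (0,1,1,0,0,0)
P² = 1/2
sum k=1..1:
  [1] −1/1 = -1
S = -1
C² = P²·S² = 1/2 ; C = -0.707107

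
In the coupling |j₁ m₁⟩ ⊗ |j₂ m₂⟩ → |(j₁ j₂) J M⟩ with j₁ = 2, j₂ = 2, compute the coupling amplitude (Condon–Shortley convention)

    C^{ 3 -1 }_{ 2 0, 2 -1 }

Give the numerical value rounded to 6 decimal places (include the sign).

+0.447214

j₁+j₂−J=1  J+j₁−j₂=3  J−j₁+j₂=3  j₁+j₂+J+1=8
(j₁±m₁, j₂±m₂, J±M) = (2,2,1,3,2,4)
P² = 36/5
sum k=0..1:
  [0] +1/4 = 1/4
  [1] −1/12 = -1/12
S = 1/6
C² = P²·S² = 1/5 ; C = +0.447214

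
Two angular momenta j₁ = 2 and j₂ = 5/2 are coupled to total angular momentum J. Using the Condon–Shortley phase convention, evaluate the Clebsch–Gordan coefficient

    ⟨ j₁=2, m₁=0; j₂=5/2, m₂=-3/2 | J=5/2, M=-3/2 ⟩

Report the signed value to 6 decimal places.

-0.119523  (= −√(1/70))

triangle: 2!·2!·3!/8! = 24/40320
(j±m)!: 2!·2!·1!·4!·1!·4! = 2304
prefactor² = (2J+1)·Δ·N² = 288/35
  k=0: +1/(0!·2!·2!·1!·0!·2!) = 1/8
  k=1: −1/(1!·1!·1!·0!·1!·3!) = -1/6
Σ = -1/24  ⇒  CG² = 288/35·(-1/24)² = 1/70
CG = −√(1/70) = -0.119523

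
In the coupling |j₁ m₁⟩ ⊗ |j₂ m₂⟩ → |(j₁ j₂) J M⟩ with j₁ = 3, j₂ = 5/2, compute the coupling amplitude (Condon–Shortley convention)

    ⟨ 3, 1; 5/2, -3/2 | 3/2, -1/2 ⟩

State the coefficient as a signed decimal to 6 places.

-0.483046  (= −√(7/30))

j₁+j₂−J=4  J+j₁−j₂=2  J−j₁+j₂=1  j₁+j₂+J+1=8
(j₁±m₁, j₂±m₂, J±M) = (4,2,1,4,1,2)
P² = 384/35
sum k=0..1:
  [0] +1/48 = 1/48
  [1] −1/6 = -1/6
S = -7/48
C² = P²·S² = 7/30 ; C = -0.483046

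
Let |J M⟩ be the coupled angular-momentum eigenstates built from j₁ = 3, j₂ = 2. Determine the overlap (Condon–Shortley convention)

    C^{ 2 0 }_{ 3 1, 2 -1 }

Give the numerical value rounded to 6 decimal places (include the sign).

-0.377964

√[5·3!3!1!/8! · 4!2!1!3!2!2!] = √(36/7)
  +(−1)^0/∏(0,3,2,1,1,0)! = 1/12  (running 1/12)
  +(−1)^1/∏(1,2,1,0,2,1)! = -1/4  (running -1/6)
⟨..|..⟩ = √(36/7)·(-1/6) = -0.377964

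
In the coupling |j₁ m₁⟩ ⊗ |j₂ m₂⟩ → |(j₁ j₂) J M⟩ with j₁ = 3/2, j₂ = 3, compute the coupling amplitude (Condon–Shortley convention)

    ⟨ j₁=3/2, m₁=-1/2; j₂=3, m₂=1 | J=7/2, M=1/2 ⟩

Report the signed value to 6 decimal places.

triangle: 1!*2!*5!/9! = 240/362880
(j±m)!: 1!*2!*4!*2!*4!*3! = 13824
prefactor² = (2J+1)*Δ*N² = 512/7
  k=0: +1/(0!*1!*2!*4!*0!*1!) = 1/48
  k=1: −1/(1!*0!*1!*3!*1!*2!) = -1/12
Σ = -1/16  ⇒  CG² = 512/7*(-1/16)² = 2/7
CG = −√(2/7) = -0.534522

−√(2/7) ≈ -0.534522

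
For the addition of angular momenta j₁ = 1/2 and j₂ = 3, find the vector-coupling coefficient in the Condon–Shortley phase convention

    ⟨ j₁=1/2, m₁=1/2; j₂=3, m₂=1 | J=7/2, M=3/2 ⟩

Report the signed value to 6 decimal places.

+0.845154

j₁+j₂−J=0  J+j₁−j₂=1  J−j₁+j₂=6  j₁+j₂+J+1=8
(j₁±m₁, j₂±m₂, J±M) = (1,0,4,2,5,2)
P² = 11520/7
sum k=0..0:
  [0] +1/48 = 1/48
S = 1/48
C² = P²·S² = 5/7 ; C = +0.845154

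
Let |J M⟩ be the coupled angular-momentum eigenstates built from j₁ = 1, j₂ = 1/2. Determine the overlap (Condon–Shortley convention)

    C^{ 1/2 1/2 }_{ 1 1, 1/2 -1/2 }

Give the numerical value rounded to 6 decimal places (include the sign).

+√(2/3) = +0.816497

triangle: 1!·1!·0!/3! = 1/6
(j±m)!: 2!·0!·0!·1!·1!·0! = 2
prefactor² = (2J+1)·Δ·N² = 2/3
  k=0: +1/(0!·1!·0!·0!·1!·0!) = 1
Σ = 1  ⇒  CG² = 2/3·1² = 2/3
CG = +√(2/3) = +0.816497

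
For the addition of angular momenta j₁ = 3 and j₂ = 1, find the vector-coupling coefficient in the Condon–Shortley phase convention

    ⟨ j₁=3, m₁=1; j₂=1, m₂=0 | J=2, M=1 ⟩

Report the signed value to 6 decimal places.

√[5·2!4!0!/7! · 4!2!1!1!3!1!] = √(96/7)
  +(−1)^1/∏(1,1,1,0,3,0)! = -1/6  (running -1/6)
⟨..|..⟩ = √(96/7)·(-1/6) = -0.617213

−√(8/21) ≈ -0.617213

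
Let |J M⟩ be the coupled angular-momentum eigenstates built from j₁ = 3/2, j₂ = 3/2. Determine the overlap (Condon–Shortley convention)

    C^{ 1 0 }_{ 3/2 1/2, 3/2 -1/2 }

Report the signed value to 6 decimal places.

-0.223607  (= −√(1/20))

triangle: 2!×1!×1!/5! = 2/120
(j±m)!: 2!×1!×1!×2!×1!×1! = 4
prefactor² = (2J+1)×Δ×N² = 1/5
  k=0: +1/(0!×2!×1!×1!×0!×0!) = 1/2
  k=1: −1/(1!×1!×0!×0!×1!×1!) = -1
Σ = -1/2  ⇒  CG² = 1/5×(-1/2)² = 1/20
CG = −√(1/20) = -0.223607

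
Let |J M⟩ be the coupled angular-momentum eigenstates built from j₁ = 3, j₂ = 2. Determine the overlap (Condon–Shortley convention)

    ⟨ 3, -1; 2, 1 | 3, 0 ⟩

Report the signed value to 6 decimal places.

j₁+j₂−J=2  J+j₁−j₂=4  J−j₁+j₂=2  j₁+j₂+J+1=9
(j₁±m₁, j₂±m₂, J±M) = (2,4,3,1,3,3)
P² = 96/5
sum k=1..2:
  [1] −1/12 = -1/12
  [2] +1/8 = 1/8
S = 1/24
C² = P²·S² = 1/30 ; C = +0.182574

+0.182574  (= +√(1/30))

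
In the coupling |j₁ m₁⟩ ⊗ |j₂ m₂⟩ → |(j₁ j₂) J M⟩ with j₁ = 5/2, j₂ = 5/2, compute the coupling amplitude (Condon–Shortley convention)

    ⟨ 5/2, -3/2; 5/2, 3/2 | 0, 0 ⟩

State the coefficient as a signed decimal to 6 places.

√[1·5!0!0!/6! · 1!4!4!1!0!0!] = √(96)
  +(−1)^4/∏(4,1,0,0,0,0)! = 1/24  (running 1/24)
⟨..|..⟩ = √(96)·(1/24) = +0.408248

+0.408248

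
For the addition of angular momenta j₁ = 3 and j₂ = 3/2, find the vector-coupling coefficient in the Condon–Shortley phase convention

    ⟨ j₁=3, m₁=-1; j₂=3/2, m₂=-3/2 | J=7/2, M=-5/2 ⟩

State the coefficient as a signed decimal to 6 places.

triangle: 1!*5!*2!/9! = 240/362880
(j±m)!: 2!*4!*0!*3!*1!*6! = 207360
prefactor² = (2J+1)*Δ*N² = 7680/7
  k=0: +1/(0!*1!*4!*0!*1!*2!) = 1/48
Σ = 1/48  ⇒  CG² = 7680/7*1/48² = 10/21
CG = +√(10/21) = +0.690066

+0.690066  (= +√(10/21))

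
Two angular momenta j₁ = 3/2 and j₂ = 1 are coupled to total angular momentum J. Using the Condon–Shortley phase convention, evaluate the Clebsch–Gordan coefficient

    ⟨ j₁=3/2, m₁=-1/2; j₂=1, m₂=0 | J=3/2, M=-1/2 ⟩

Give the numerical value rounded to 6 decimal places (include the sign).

triangle: 1!×2!×1!/5! = 2/120
(j±m)!: 1!×2!×1!×1!×1!×2! = 4
prefactor² = (2J+1)×Δ×N² = 4/15
  k=0: +1/(0!×1!×2!×1!×0!×0!) = 1/2
  k=1: −1/(1!×0!×1!×0!×1!×1!) = -1
Σ = -1/2  ⇒  CG² = 4/15×(-1/2)² = 1/15
CG = −√(1/15) = -0.258199

-0.258199  (= −√(1/15))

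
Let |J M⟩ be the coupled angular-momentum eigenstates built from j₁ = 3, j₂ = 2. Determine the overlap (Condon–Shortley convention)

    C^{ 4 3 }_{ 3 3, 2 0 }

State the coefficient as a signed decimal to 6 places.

√[9·1!5!3!/10! · 6!0!2!2!7!1!] = √(25920)
  +(−1)^0/∏(0,1,0,2,5,1)! = 1/240  (running 1/240)
⟨..|..⟩ = √(25920)·(1/240) = +0.670820

+√(9/20) ≈ +0.670820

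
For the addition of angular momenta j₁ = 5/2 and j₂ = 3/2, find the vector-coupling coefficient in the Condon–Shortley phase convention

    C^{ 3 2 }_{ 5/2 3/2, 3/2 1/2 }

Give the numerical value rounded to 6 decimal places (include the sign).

√[7·1!4!2!/8! · 4!1!2!1!5!1!] = √(48)
  +(−1)^0/∏(0,1,1,2,3,0)! = 1/12  (running 1/12)
  +(−1)^1/∏(1,0,0,1,4,1)! = -1/24  (running 1/24)
⟨..|..⟩ = √(48)·(1/24) = +0.288675

+√(1/12) = +0.288675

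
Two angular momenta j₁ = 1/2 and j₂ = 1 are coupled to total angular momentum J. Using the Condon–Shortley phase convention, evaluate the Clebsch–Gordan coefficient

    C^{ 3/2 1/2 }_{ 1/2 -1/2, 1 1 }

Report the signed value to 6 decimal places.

+√(1/3) = +0.577350

√[4·0!1!2!/4! · 0!1!2!0!2!1!] = √(4/3)
  +(−1)^0/∏(0,0,1,2,0,0)! = 1/2  (running 1/2)
⟨..|..⟩ = √(4/3)·(1/2) = +0.577350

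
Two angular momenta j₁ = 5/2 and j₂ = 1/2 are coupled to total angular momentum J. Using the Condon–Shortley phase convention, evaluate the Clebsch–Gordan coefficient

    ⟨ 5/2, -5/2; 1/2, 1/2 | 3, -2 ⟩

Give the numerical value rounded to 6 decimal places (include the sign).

triangle: 0!*5!*1!/7! = 120/5040
(j±m)!: 0!*5!*1!*0!*1!*5! = 14400
prefactor² = (2J+1)*Δ*N² = 2400
  k=0: +1/(0!*0!*5!*1!*0!*0!) = 1/120
Σ = 1/120  ⇒  CG² = 2400*1/120² = 1/6
CG = +√(1/6) = +0.408248

+0.408248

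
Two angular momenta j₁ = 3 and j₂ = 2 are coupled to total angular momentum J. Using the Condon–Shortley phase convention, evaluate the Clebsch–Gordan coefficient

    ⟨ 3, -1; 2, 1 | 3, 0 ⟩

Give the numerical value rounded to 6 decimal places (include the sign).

+√(1/30) = +0.182574

j₁+j₂−J=2  J+j₁−j₂=4  J−j₁+j₂=2  j₁+j₂+J+1=9
(j₁±m₁, j₂±m₂, J±M) = (2,4,3,1,3,3)
P² = 96/5
sum k=1..2:
  [1] −1/12 = -1/12
  [2] +1/8 = 1/8
S = 1/24
C² = P²·S² = 1/30 ; C = +0.182574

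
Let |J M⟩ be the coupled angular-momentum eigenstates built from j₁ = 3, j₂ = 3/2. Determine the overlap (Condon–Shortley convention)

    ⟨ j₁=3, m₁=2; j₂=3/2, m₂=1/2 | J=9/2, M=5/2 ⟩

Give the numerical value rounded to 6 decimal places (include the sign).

triangle: 0!·6!·3!/10! = 4320/3628800
(j±m)!: 5!·1!·2!·1!·7!·2! = 2419200
prefactor² = (2J+1)·Δ·N² = 28800
  k=0: +1/(0!·0!·1!·2!·5!·1!) = 1/240
Σ = 1/240  ⇒  CG² = 28800·1/240² = 1/2
CG = +√(1/2) = +0.707107

+√(1/2) ≈ +0.707107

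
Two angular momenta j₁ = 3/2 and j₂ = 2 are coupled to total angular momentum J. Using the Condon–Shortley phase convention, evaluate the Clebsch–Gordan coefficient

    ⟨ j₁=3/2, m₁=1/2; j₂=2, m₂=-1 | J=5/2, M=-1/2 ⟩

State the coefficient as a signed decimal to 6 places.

+0.597614  (= +√(5/14))

j₁+j₂−J=1  J+j₁−j₂=2  J−j₁+j₂=3  j₁+j₂+J+1=7
(j₁±m₁, j₂±m₂, J±M) = (2,1,1,3,2,3)
P² = 72/35
sum k=0..1:
  [0] +1/2 = 1/2
  [1] −1/12 = -1/12
S = 5/12
C² = P²·S² = 5/14 ; C = +0.597614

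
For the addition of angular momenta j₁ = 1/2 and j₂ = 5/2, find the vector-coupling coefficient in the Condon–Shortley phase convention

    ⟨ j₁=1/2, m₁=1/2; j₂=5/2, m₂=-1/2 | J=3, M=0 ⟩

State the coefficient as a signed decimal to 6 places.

triangle: 0!*1!*5!/7! = 120/5040
(j±m)!: 1!*0!*2!*3!*3!*3! = 432
prefactor² = (2J+1)*Δ*N² = 72
  k=0: +1/(0!*0!*0!*2!*1!*3!) = 1/12
Σ = 1/12  ⇒  CG² = 72*1/12² = 1/2
CG = +√(1/2) = +0.707107

+0.707107  (= +√(1/2))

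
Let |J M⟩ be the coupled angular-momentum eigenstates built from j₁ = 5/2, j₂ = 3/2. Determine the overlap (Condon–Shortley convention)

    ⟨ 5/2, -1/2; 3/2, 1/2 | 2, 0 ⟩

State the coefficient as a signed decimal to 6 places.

√[5·2!3!1!/7! · 2!3!2!1!2!2!] = √(8/7)
  +(−1)^1/∏(1,1,2,1,1,0)! = -1/2  (running -1/2)
  +(−1)^2/∏(2,0,1,0,2,1)! = 1/4  (running -1/4)
⟨..|..⟩ = √(8/7)·(-1/4) = -0.267261

−√(1/14) ≈ -0.267261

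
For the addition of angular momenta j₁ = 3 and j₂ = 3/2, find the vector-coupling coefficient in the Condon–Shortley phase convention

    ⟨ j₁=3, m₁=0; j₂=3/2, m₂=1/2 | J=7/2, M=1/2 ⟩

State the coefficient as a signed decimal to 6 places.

triangle: 1!*5!*2!/9! = 240/362880
(j±m)!: 3!*3!*2!*1!*4!*3! = 10368
prefactor² = (2J+1)*Δ*N² = 384/7
  k=0: +1/(0!*1!*3!*2!*2!*0!) = 1/24
  k=1: −1/(1!*0!*2!*1!*3!*1!) = -1/12
Σ = -1/24  ⇒  CG² = 384/7*(-1/24)² = 2/21
CG = −√(2/21) = -0.308607

-0.308607  (= −√(2/21))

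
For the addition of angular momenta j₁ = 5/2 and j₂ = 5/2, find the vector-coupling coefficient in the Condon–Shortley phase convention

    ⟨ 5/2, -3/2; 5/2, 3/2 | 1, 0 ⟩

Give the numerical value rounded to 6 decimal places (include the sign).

-0.358569

j₁+j₂−J=4  J+j₁−j₂=1  J−j₁+j₂=1  j₁+j₂+J+1=7
(j₁±m₁, j₂±m₂, J±M) = (1,4,4,1,1,1)
P² = 288/35
sum k=3..4:
  [3] −1/6 = -1/6
  [4] +1/24 = 1/24
S = -1/8
C² = P²·S² = 9/70 ; C = -0.358569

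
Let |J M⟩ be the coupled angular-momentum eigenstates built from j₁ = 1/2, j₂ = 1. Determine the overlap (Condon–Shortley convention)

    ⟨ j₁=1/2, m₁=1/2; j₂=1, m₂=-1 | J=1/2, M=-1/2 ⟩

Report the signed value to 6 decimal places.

+√(2/3) = +0.816497

j₁+j₂−J=1  J+j₁−j₂=0  J−j₁+j₂=1  j₁+j₂+J+1=3
(j₁±m₁, j₂±m₂, J±M) = (1,0,0,2,0,1)
P² = 2/3
sum k=0..0:
  [0] +1/1 = 1
S = 1
C² = P²·S² = 2/3 ; C = +0.816497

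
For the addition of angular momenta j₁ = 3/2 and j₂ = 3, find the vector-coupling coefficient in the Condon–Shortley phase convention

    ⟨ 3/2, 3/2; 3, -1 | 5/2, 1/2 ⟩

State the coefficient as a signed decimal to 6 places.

√[6·2!1!4!/8! · 3!0!2!4!3!2!] = √(864/35)
  +(−1)^0/∏(0,2,0,2,1,2)! = 1/8  (running 1/8)
⟨..|..⟩ = √(864/35)·(1/8) = +0.621059

+0.621059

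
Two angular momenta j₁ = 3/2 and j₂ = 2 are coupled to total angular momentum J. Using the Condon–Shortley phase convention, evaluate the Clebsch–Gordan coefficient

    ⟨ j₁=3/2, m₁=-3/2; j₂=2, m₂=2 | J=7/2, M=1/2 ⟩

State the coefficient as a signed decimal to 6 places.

√[8·0!3!4!/8! · 0!3!4!0!4!3!] = √(20736/35)
  +(−1)^0/∏(0,0,3,4,0,0)! = 1/144  (running 1/144)
⟨..|..⟩ = √(20736/35)·(1/144) = +0.169031

+0.169031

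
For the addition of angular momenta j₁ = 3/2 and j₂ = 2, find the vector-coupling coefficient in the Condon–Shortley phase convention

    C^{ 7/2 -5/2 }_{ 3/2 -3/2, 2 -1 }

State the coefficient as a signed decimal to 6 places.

√[8·0!3!4!/8! · 0!3!1!3!1!6!] = √(5184/7)
  +(−1)^0/∏(0,0,3,1,0,3)! = 1/36  (running 1/36)
⟨..|..⟩ = √(5184/7)·(1/36) = +0.755929

+√(4/7) = +0.755929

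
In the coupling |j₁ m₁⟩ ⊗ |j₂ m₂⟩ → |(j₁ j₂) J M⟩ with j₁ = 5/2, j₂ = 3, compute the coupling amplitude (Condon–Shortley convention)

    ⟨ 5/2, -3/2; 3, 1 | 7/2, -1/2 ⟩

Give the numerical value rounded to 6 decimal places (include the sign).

triangle: 2!*3!*4!/10! = 288/3628800
(j±m)!: 1!*4!*4!*2!*3!*4! = 165888
prefactor² = (2J+1)*Δ*N² = 18432/175
  k=1: −1/(1!*1!*3!*3!*0!*1!) = -1/36
  k=2: +1/(2!*0!*2!*2!*1!*2!) = 1/16
Σ = 5/144  ⇒  CG² = 18432/175*5/144² = 8/63
CG = +√(8/63) = +0.356348

+√(8/63) = +0.356348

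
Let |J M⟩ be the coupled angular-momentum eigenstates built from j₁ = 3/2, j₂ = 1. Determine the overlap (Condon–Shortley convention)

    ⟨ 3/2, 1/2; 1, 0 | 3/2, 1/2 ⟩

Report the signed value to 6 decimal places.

j₁+j₂−J=1  J+j₁−j₂=2  J−j₁+j₂=1  j₁+j₂+J+1=5
(j₁±m₁, j₂±m₂, J±M) = (2,1,1,1,2,1)
P² = 4/15
sum k=0..1:
  [0] +1/1 = 1
  [1] −1/2 = -1/2
S = 1/2
C² = P²·S² = 1/15 ; C = +0.258199

+0.258199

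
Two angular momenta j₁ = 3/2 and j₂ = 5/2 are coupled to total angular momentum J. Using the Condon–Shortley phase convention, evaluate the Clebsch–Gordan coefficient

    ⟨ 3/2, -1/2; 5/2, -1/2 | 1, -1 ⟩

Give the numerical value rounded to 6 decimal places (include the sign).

j₁+j₂−J=3  J+j₁−j₂=0  J−j₁+j₂=2  j₁+j₂+J+1=6
(j₁±m₁, j₂±m₂, J±M) = (1,2,2,3,0,2)
P² = 12/5
sum k=2..2:
  [2] +1/4 = 1/4
S = 1/4
C² = P²·S² = 3/20 ; C = +0.387298

+0.387298  (= +√(3/20))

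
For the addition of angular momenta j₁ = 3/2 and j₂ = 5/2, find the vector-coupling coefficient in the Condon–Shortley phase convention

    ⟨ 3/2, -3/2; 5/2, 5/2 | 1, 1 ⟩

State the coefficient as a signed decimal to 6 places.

√[3·3!0!2!/6! · 0!3!5!0!2!0!] = √(72)
  +(−1)^3/∏(3,0,0,2,0,0)! = -1/12  (running -1/12)
⟨..|..⟩ = √(72)·(-1/12) = -0.707107

-0.707107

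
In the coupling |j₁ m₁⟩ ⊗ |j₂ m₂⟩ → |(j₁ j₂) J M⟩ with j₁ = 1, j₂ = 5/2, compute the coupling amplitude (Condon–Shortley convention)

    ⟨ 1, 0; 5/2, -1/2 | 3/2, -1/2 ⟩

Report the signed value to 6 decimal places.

−√(2/5) = -0.632456

triangle: 2!×0!×3!/6! = 12/720
(j±m)!: 1!×1!×2!×3!×1!×2! = 24
prefactor² = (2J+1)×Δ×N² = 8/5
  k=1: −1/(1!×1!×0!×1!×0!×2!) = -1/2
Σ = -1/2  ⇒  CG² = 8/5×(-1/2)² = 2/5
CG = −√(2/5) = -0.632456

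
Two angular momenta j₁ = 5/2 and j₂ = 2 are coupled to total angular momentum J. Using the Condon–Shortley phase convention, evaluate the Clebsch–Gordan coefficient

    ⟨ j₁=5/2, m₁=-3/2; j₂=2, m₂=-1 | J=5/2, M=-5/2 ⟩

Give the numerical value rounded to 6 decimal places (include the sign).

-0.654654  (= −√(3/7))

√[6·2!3!2!/8! · 1!4!1!3!0!5!] = √(432/7)
  +(−1)^1/∏(1,1,3,0,0,2)! = -1/12  (running -1/12)
⟨..|..⟩ = √(432/7)·(-1/12) = -0.654654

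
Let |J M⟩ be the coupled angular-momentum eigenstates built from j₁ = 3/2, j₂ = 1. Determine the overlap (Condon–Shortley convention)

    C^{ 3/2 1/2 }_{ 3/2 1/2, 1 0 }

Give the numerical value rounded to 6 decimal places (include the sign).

+0.258199  (= +√(1/15))

triangle: 1!·2!·1!/5! = 2/120
(j±m)!: 2!·1!·1!·1!·2!·1! = 4
prefactor² = (2J+1)·Δ·N² = 4/15
  k=0: +1/(0!·1!·1!·1!·1!·0!) = 1
  k=1: −1/(1!·0!·0!·0!·2!·1!) = -1/2
Σ = 1/2  ⇒  CG² = 4/15·1/2² = 1/15
CG = +√(1/15) = +0.258199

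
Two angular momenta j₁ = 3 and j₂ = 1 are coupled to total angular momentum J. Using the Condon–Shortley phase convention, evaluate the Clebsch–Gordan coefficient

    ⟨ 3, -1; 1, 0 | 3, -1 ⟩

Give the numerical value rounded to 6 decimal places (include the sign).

triangle: 1!×5!×1!/8! = 120/40320
(j±m)!: 2!×4!×1!×1!×2!×4! = 2304
prefactor² = (2J+1)×Δ×N² = 48
  k=0: +1/(0!×1!×4!×1!×1!×0!) = 1/24
  k=1: −1/(1!×0!×3!×0!×2!×1!) = -1/12
Σ = -1/24  ⇒  CG² = 48×(-1/24)² = 1/12
CG = −√(1/12) = -0.288675

−√(1/12) ≈ -0.288675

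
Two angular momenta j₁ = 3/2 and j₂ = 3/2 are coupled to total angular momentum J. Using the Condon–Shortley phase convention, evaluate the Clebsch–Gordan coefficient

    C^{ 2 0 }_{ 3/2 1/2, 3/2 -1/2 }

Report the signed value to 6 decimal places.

√[5·1!2!2!/6! · 2!1!1!2!2!2!] = √(4/9)
  +(−1)^0/∏(0,1,1,1,1,1)! = 1  (running 1)
  +(−1)^1/∏(1,0,0,0,2,2)! = -1/4  (running 3/4)
⟨..|..⟩ = √(4/9)·(3/4) = +0.500000

+√(1/4) ≈ +0.500000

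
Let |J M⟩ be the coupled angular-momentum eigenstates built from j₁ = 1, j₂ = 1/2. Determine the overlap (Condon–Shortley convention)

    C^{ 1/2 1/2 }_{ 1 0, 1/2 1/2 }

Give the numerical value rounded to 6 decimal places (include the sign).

−√(1/3) = -0.577350

j₁+j₂−J=1  J+j₁−j₂=1  J−j₁+j₂=0  j₁+j₂+J+1=3
(j₁±m₁, j₂±m₂, J±M) = (1,1,1,0,1,0)
P² = 1/3
sum k=1..1:
  [1] −1/1 = -1
S = -1
C² = P²·S² = 1/3 ; C = -0.577350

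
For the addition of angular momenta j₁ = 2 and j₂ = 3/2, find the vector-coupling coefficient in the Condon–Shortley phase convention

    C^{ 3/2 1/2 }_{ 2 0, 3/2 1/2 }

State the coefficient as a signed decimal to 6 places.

−√(1/5) ≈ -0.447214

triangle: 2!×2!×1!/6! = 4/720
(j±m)!: 2!×2!×2!×1!×2!×1! = 16
prefactor² = (2J+1)×Δ×N² = 16/45
  k=1: −1/(1!×1!×1!×1!×1!×0!) = -1
  k=2: +1/(2!×0!×0!×0!×2!×1!) = 1/4
Σ = -3/4  ⇒  CG² = 16/45×(-3/4)² = 1/5
CG = −√(1/5) = -0.447214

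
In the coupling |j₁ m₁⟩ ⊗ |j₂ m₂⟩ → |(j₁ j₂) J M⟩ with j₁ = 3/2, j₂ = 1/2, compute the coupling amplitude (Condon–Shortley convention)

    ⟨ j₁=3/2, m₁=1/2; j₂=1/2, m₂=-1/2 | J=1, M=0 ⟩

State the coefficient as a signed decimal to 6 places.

√[3·1!2!0!/4! · 2!1!0!1!1!1!] = √(1/2)
  +(−1)^0/∏(0,1,1,0,1,0)! = 1  (running 1)
⟨..|..⟩ = √(1/2)·(1) = +0.707107

+0.707107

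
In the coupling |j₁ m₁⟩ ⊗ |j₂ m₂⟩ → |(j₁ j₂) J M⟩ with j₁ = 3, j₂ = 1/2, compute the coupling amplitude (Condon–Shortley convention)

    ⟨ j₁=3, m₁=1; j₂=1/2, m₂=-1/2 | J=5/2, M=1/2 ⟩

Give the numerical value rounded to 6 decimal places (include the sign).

triangle: 1!*5!*0!/7! = 120/5040
(j±m)!: 4!*2!*0!*1!*3!*2! = 576
prefactor² = (2J+1)*Δ*N² = 576/7
  k=0: +1/(0!*1!*2!*0!*3!*0!) = 1/12
Σ = 1/12  ⇒  CG² = 576/7*1/12² = 4/7
CG = +√(4/7) = +0.755929

+√(4/7) ≈ +0.755929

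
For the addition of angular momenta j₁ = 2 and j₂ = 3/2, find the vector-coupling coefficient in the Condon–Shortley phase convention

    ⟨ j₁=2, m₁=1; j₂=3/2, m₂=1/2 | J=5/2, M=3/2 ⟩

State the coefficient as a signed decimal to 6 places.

j₁+j₂−J=1  J+j₁−j₂=3  J−j₁+j₂=2  j₁+j₂+J+1=7
(j₁±m₁, j₂±m₂, J±M) = (3,1,2,1,4,1)
P² = 144/35
sum k=0..1:
  [0] +1/4 = 1/4
  [1] −1/6 = -1/6
S = 1/12
C² = P²·S² = 1/35 ; C = +0.169031

+0.169031  (= +√(1/35))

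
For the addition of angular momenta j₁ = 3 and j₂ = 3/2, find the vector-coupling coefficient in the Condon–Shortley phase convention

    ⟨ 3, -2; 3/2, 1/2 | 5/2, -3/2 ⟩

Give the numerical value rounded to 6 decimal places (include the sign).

√[6·2!4!1!/8! · 1!5!2!1!1!4!] = √(288/7)
  +(−1)^1/∏(1,1,4,1,0,0)! = -1/24  (running -1/24)
  +(−1)^2/∏(2,0,3,0,1,1)! = 1/12  (running 1/24)
⟨..|..⟩ = √(288/7)·(1/24) = +0.267261

+√(1/14) ≈ +0.267261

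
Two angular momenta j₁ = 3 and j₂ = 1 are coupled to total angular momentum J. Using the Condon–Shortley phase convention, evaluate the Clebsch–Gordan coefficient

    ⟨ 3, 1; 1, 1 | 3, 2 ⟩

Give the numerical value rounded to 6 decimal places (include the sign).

√[7·1!5!1!/8! · 4!2!2!0!5!1!] = √(240)
  +(−1)^1/∏(1,0,1,1,4,0)! = -1/24  (running -1/24)
⟨..|..⟩ = √(240)·(-1/24) = -0.645497

−√(5/12) = -0.645497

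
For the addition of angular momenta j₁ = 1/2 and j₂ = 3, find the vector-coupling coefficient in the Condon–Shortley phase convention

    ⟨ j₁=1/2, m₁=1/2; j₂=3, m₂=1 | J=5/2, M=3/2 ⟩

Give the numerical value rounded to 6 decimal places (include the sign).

+0.534522

triangle: 1!*0!*5!/7! = 120/5040
(j±m)!: 1!*0!*4!*2!*4!*1! = 1152
prefactor² = (2J+1)*Δ*N² = 1152/7
  k=0: +1/(0!*1!*0!*4!*0!*1!) = 1/24
Σ = 1/24  ⇒  CG² = 1152/7*1/24² = 2/7
CG = +√(2/7) = +0.534522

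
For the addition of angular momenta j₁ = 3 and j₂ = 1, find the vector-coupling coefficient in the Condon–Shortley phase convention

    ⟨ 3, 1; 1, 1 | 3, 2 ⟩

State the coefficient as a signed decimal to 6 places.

−√(5/12) = -0.645497

triangle: 1!*5!*1!/8! = 120/40320
(j±m)!: 4!*2!*2!*0!*5!*1! = 11520
prefactor² = (2J+1)*Δ*N² = 240
  k=1: −1/(1!*0!*1!*1!*4!*0!) = -1/24
Σ = -1/24  ⇒  CG² = 240*(-1/24)² = 5/12
CG = −√(5/12) = -0.645497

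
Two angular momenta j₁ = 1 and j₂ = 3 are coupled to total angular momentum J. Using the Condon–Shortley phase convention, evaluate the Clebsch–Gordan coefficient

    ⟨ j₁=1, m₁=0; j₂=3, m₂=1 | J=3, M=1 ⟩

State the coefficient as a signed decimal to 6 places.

−√(1/12) = -0.288675

triangle: 1!·1!·5!/8! = 120/40320
(j±m)!: 1!·1!·4!·2!·4!·2! = 2304
prefactor² = (2J+1)·Δ·N² = 48
  k=0: +1/(0!·1!·1!·4!·0!·1!) = 1/24
  k=1: −1/(1!·0!·0!·3!·1!·2!) = -1/12
Σ = -1/24  ⇒  CG² = 48·(-1/24)² = 1/12
CG = −√(1/12) = -0.288675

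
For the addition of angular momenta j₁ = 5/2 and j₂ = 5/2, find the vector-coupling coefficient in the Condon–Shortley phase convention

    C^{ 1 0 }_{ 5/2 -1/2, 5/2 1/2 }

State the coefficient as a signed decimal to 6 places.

triangle: 4!*1!*1!/7! = 24/5040
(j±m)!: 2!*3!*3!*2!*1!*1! = 144
prefactor² = (2J+1)*Δ*N² = 72/35
  k=2: +1/(2!*2!*1!*1!*0!*0!) = 1/4
  k=3: −1/(3!*1!*0!*0!*1!*1!) = -1/6
Σ = 1/12  ⇒  CG² = 72/35*1/12² = 1/70
CG = +√(1/70) = +0.119523

+√(1/70) ≈ +0.119523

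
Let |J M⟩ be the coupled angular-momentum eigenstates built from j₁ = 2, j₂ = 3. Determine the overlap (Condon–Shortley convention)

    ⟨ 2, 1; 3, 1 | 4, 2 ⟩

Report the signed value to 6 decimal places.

+0.188982  (= +√(1/28))

√[9·1!3!5!/10! · 3!1!4!2!6!2!] = √(5184/7)
  +(−1)^0/∏(0,1,1,4,2,1)! = 1/48  (running 1/48)
  +(−1)^1/∏(1,0,0,3,3,2)! = -1/72  (running 1/144)
⟨..|..⟩ = √(5184/7)·(1/144) = +0.188982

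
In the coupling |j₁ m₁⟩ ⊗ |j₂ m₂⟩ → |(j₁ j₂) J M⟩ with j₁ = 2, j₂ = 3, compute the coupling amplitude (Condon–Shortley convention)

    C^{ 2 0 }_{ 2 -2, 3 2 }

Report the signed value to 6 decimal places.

-0.597614  (= −√(5/14))

triangle: 3!*1!*3!/8! = 36/40320
(j±m)!: 0!*4!*5!*1!*2!*2! = 11520
prefactor² = (2J+1)*Δ*N² = 360/7
  k=3: −1/(3!*0!*1!*2!*0!*1!) = -1/12
Σ = -1/12  ⇒  CG² = 360/7*(-1/12)² = 5/14
CG = −√(5/14) = -0.597614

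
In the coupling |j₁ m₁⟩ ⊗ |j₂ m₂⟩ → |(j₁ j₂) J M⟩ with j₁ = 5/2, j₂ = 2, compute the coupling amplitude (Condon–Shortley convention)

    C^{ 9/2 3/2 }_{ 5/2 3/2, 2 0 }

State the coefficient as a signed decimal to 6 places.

+0.597614

j₁+j₂−J=0  J+j₁−j₂=5  J−j₁+j₂=4  j₁+j₂+J+1=10
(j₁±m₁, j₂±m₂, J±M) = (4,1,2,2,6,3)
P² = 23040/7
sum k=0..0:
  [0] +1/96 = 1/96
S = 1/96
C² = P²·S² = 5/14 ; C = +0.597614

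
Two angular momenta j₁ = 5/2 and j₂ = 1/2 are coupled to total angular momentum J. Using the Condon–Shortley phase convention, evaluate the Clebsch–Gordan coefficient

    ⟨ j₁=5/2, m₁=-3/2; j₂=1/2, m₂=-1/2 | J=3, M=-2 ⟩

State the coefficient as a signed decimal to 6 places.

j₁+j₂−J=0  J+j₁−j₂=5  J−j₁+j₂=1  j₁+j₂+J+1=7
(j₁±m₁, j₂±m₂, J±M) = (1,4,0,1,1,5)
P² = 480
sum k=0..0:
  [0] +1/24 = 1/24
S = 1/24
C² = P²·S² = 5/6 ; C = +0.912871

+0.912871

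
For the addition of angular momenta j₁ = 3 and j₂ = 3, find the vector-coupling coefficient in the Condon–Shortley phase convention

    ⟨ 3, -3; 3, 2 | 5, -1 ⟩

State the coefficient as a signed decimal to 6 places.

-0.243975

j₁+j₂−J=1  J+j₁−j₂=5  J−j₁+j₂=5  j₁+j₂+J+1=12
(j₁±m₁, j₂±m₂, J±M) = (0,6,5,1,4,6)
P² = 3456000/7
sum k=1..1:
  [1] −1/2880 = -1/2880
S = -1/2880
C² = P²·S² = 5/84 ; C = -0.243975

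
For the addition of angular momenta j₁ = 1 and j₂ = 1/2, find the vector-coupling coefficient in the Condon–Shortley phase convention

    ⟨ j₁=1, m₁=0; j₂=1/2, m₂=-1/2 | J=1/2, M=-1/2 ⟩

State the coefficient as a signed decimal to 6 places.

j₁+j₂−J=1  J+j₁−j₂=1  J−j₁+j₂=0  j₁+j₂+J+1=3
(j₁±m₁, j₂±m₂, J±M) = (1,1,0,1,0,1)
P² = 1/3
sum k=0..0:
  [0] +1/1 = 1
S = 1
C² = P²·S² = 1/3 ; C = +0.577350

+√(1/3) ≈ +0.577350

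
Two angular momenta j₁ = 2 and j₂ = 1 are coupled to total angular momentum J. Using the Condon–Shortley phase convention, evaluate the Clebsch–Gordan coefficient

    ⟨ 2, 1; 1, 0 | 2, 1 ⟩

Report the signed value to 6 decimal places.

j₁+j₂−J=1  J+j₁−j₂=3  J−j₁+j₂=1  j₁+j₂+J+1=6
(j₁±m₁, j₂±m₂, J±M) = (3,1,1,1,3,1)
P² = 3/2
sum k=0..1:
  [0] +1/2 = 1/2
  [1] −1/6 = -1/6
S = 1/3
C² = P²·S² = 1/6 ; C = +0.408248

+0.408248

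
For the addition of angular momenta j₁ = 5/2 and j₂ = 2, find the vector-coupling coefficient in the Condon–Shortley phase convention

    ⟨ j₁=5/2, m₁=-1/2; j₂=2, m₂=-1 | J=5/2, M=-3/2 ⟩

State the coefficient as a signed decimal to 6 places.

-0.414039

triangle: 2!·3!·2!/8! = 24/40320
(j±m)!: 2!·3!·1!·3!·1!·4! = 1728
prefactor² = (2J+1)·Δ·N² = 216/35
  k=0: +1/(0!·2!·3!·1!·0!·1!) = 1/12
  k=1: −1/(1!·1!·2!·0!·1!·2!) = -1/4
Σ = -1/6  ⇒  CG² = 216/35·(-1/6)² = 6/35
CG = −√(6/35) = -0.414039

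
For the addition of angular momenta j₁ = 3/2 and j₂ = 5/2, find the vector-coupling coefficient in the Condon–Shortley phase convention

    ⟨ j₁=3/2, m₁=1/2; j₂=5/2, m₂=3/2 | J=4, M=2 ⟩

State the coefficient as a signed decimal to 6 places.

+0.731925  (= +√(15/28))

triangle: 0!×3!×5!/9! = 720/362880
(j±m)!: 2!×1!×4!×1!×6!×2! = 69120
prefactor² = (2J+1)×Δ×N² = 8640/7
  k=0: +1/(0!×0!×1!×4!×2!×1!) = 1/48
Σ = 1/48  ⇒  CG² = 8640/7×1/48² = 15/28
CG = +√(15/28) = +0.731925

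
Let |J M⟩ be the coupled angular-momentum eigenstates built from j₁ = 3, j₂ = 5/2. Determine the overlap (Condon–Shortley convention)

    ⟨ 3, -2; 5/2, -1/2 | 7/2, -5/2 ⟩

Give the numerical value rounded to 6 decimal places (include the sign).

triangle: 2!×4!×3!/10! = 288/3628800
(j±m)!: 1!×5!×2!×3!×1!×6! = 1036800
prefactor² = (2J+1)×Δ×N² = 4608/7
  k=1: −1/(1!×1!×4!×1!×0!×2!) = -1/48
  k=2: +1/(2!×0!×3!×0!×1!×3!) = 1/72
Σ = -1/144  ⇒  CG² = 4608/7×(-1/144)² = 2/63
CG = −√(2/63) = -0.178174

−√(2/63) = -0.178174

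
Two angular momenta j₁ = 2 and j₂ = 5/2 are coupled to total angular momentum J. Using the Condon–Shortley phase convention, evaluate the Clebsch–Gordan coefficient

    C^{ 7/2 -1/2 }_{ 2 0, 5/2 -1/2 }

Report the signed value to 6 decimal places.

j₁+j₂−J=1  J+j₁−j₂=3  J−j₁+j₂=4  j₁+j₂+J+1=9
(j₁±m₁, j₂±m₂, J±M) = (2,2,2,3,3,4)
P² = 768/35
sum k=0..1:
  [0] +1/8 = 1/8
  [1] −1/12 = -1/12
S = 1/24
C² = P²·S² = 4/105 ; C = +0.195180

+0.195180  (= +√(4/105))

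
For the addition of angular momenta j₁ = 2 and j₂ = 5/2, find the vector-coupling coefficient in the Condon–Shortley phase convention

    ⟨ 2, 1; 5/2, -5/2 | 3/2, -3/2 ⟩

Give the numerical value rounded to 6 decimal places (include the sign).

√[4·3!1!2!/7! · 3!1!0!5!0!3!] = √(288/7)
  +(−1)^0/∏(0,3,1,0,0,2)! = 1/12  (running 1/12)
⟨..|..⟩ = √(288/7)·(1/12) = +0.534522

+√(2/7) = +0.534522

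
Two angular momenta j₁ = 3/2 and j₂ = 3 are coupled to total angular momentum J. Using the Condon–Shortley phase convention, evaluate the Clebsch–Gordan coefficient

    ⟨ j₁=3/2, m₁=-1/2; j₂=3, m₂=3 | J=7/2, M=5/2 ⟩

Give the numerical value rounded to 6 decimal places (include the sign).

−√(8/21) = -0.617213

√[8·1!2!5!/9! · 1!2!6!0!6!1!] = √(38400/7)
  +(−1)^1/∏(1,0,1,5,1,0)! = -1/120  (running -1/120)
⟨..|..⟩ = √(38400/7)·(-1/120) = -0.617213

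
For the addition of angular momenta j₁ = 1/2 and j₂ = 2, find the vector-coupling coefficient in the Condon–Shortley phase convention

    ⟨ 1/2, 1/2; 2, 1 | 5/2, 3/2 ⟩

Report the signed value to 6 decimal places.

+√(4/5) ≈ +0.894427

j₁+j₂−J=0  J+j₁−j₂=1  J−j₁+j₂=4  j₁+j₂+J+1=6
(j₁±m₁, j₂±m₂, J±M) = (1,0,3,1,4,1)
P² = 144/5
sum k=0..0:
  [0] +1/6 = 1/6
S = 1/6
C² = P²·S² = 4/5 ; C = +0.894427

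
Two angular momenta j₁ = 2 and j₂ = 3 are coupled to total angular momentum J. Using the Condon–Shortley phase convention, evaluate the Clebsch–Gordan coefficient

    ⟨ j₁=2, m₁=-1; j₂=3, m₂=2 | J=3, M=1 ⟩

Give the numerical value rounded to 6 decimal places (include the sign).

triangle: 2!*2!*4!/9! = 96/362880
(j±m)!: 1!*3!*5!*1!*4!*2! = 34560
prefactor² = (2J+1)*Δ*N² = 64
  k=1: −1/(1!*1!*2!*4!*0!*0!) = -1/48
  k=2: +1/(2!*0!*1!*3!*1!*1!) = 1/12
Σ = 1/16  ⇒  CG² = 64*1/16² = 1/4
CG = +√(1/4) = +0.500000

+√(1/4) = +0.500000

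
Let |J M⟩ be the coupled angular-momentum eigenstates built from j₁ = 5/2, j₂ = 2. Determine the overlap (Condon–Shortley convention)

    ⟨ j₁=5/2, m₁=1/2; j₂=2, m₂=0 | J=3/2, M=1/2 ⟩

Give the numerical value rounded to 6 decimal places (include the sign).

j₁+j₂−J=3  J+j₁−j₂=2  J−j₁+j₂=1  j₁+j₂+J+1=7
(j₁±m₁, j₂±m₂, J±M) = (3,2,2,2,2,1)
P² = 32/35
sum k=1..2:
  [1] −1/2 = -1/2
  [2] +1/4 = 1/4
S = -1/4
C² = P²·S² = 2/35 ; C = -0.239046

−√(2/35) = -0.239046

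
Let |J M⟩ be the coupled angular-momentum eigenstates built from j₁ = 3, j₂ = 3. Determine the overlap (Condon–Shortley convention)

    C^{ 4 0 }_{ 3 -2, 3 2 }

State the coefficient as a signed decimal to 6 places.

+0.564076

√[9·2!4!4!/11! · 1!5!5!1!4!4!] = √(165888/77)
  +(−1)^1/∏(1,1,4,4,0,0)! = -1/576  (running -1/576)
  +(−1)^2/∏(2,0,3,3,1,1)! = 1/72  (running 7/576)
⟨..|..⟩ = √(165888/77)·(7/576) = +0.564076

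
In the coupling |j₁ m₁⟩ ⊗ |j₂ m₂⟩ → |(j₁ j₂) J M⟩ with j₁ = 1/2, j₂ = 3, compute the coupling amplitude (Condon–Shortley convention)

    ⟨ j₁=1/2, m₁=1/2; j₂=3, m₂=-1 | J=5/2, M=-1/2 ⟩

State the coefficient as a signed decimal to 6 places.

triangle: 1!×0!×5!/7! = 120/5040
(j±m)!: 1!×0!×2!×4!×2!×3! = 576
prefactor² = (2J+1)×Δ×N² = 576/7
  k=0: +1/(0!×1!×0!×2!×0!×3!) = 1/12
Σ = 1/12  ⇒  CG² = 576/7×1/12² = 4/7
CG = +√(4/7) = +0.755929

+0.755929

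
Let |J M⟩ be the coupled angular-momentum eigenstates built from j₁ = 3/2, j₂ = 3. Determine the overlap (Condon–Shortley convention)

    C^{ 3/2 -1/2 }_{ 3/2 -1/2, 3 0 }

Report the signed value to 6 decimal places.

j₁+j₂−J=3  J+j₁−j₂=0  J−j₁+j₂=3  j₁+j₂+J+1=7
(j₁±m₁, j₂±m₂, J±M) = (1,2,3,3,1,2)
P² = 144/35
sum k=2..2:
  [2] +1/4 = 1/4
S = 1/4
C² = P²·S² = 9/35 ; C = +0.507093

+0.507093  (= +√(9/35))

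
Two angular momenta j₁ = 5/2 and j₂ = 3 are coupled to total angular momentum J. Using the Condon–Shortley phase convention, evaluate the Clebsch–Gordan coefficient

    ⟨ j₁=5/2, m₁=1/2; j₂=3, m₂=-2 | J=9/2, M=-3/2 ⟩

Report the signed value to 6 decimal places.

j₁+j₂−J=1  J+j₁−j₂=4  J−j₁+j₂=5  j₁+j₂+J+1=11
(j₁±m₁, j₂±m₂, J±M) = (3,2,1,5,3,6)
P² = 345600/77
sum k=0..1:
  [0] +1/96 = 1/96
  [1] −1/720 = -1/720
S = 13/1440
C² = P²·S² = 169/462 ; C = +0.604815

+√(169/462) ≈ +0.604815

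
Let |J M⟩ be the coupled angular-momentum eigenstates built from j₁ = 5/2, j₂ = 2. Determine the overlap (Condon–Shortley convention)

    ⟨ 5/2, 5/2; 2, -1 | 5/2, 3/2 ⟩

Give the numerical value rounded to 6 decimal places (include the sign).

+0.654654  (= +√(3/7))

j₁+j₂−J=2  J+j₁−j₂=3  J−j₁+j₂=2  j₁+j₂+J+1=8
(j₁±m₁, j₂±m₂, J±M) = (5,0,1,3,4,1)
P² = 432/7
sum k=0..0:
  [0] +1/12 = 1/12
S = 1/12
C² = P²·S² = 3/7 ; C = +0.654654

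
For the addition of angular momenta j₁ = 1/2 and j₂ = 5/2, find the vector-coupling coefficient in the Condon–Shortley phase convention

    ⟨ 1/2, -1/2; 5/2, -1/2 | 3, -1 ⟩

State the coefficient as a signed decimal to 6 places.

√[7·0!1!5!/7! · 0!1!2!3!2!4!] = √(96)
  +(−1)^0/∏(0,0,1,2,0,3)! = 1/12  (running 1/12)
⟨..|..⟩ = √(96)·(1/12) = +0.816497

+√(2/3) = +0.816497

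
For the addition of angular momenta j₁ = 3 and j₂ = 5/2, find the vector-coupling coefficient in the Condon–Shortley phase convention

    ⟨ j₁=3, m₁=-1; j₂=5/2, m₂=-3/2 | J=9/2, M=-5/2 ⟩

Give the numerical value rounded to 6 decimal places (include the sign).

+√(10/99) = +0.317821

√[10·1!5!4!/11! · 2!4!1!4!2!7!] = √(92160/11)
  +(−1)^0/∏(0,1,4,1,1,3)! = 1/144  (running 1/144)
  +(−1)^1/∏(1,0,3,0,2,4)! = -1/288  (running 1/288)
⟨..|..⟩ = √(92160/11)·(1/288) = +0.317821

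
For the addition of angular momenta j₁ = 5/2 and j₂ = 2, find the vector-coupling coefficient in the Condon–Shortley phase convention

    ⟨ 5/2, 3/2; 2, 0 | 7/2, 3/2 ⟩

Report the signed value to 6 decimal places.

+√(2/7) ≈ +0.534522

√[8·1!4!3!/9! · 4!1!2!2!5!2!] = √(512/7)
  +(−1)^0/∏(0,1,1,2,3,1)! = 1/12  (running 1/12)
  +(−1)^1/∏(1,0,0,1,4,2)! = -1/48  (running 1/16)
⟨..|..⟩ = √(512/7)·(1/16) = +0.534522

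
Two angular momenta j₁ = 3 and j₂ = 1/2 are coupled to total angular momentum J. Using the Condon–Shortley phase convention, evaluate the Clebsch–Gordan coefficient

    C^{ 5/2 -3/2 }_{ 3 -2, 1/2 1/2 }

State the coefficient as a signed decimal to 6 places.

-0.845154  (= −√(5/7))

j₁+j₂−J=1  J+j₁−j₂=5  J−j₁+j₂=0  j₁+j₂+J+1=7
(j₁±m₁, j₂±m₂, J±M) = (1,5,1,0,1,4)
P² = 2880/7
sum k=1..1:
  [1] −1/24 = -1/24
S = -1/24
C² = P²·S² = 5/7 ; C = -0.845154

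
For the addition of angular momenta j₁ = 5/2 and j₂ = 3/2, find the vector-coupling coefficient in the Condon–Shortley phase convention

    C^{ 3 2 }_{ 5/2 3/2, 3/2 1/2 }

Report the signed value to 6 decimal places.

j₁+j₂−J=1  J+j₁−j₂=4  J−j₁+j₂=2  j₁+j₂+J+1=8
(j₁±m₁, j₂±m₂, J±M) = (4,1,2,1,5,1)
P² = 48
sum k=0..1:
  [0] +1/12 = 1/12
  [1] −1/24 = -1/24
S = 1/24
C² = P²·S² = 1/12 ; C = +0.288675

+0.288675  (= +√(1/12))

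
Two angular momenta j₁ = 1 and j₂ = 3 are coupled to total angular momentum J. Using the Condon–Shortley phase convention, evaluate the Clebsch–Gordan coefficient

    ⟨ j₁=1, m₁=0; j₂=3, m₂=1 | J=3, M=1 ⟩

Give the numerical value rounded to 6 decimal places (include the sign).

-0.288675  (= −√(1/12))

j₁+j₂−J=1  J+j₁−j₂=1  J−j₁+j₂=5  j₁+j₂+J+1=8
(j₁±m₁, j₂±m₂, J±M) = (1,1,4,2,4,2)
P² = 48
sum k=0..1:
  [0] +1/24 = 1/24
  [1] −1/12 = -1/12
S = -1/24
C² = P²·S² = 1/12 ; C = -0.288675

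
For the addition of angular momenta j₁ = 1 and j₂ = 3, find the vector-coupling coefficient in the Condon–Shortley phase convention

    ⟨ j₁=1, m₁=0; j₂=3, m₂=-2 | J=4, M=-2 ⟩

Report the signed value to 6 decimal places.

+0.654654  (= +√(3/7))

j₁+j₂−J=0  J+j₁−j₂=2  J−j₁+j₂=6  j₁+j₂+J+1=9
(j₁±m₁, j₂±m₂, J±M) = (1,1,1,5,2,6)
P² = 43200/7
sum k=0..0:
  [0] +1/120 = 1/120
S = 1/120
C² = P²·S² = 3/7 ; C = +0.654654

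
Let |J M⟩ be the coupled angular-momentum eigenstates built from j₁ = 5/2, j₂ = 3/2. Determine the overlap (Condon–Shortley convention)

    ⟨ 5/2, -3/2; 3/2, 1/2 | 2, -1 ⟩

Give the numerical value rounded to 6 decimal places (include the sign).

triangle: 2!·3!·1!/7! = 12/5040
(j±m)!: 1!·4!·2!·1!·1!·3! = 288
prefactor² = (2J+1)·Δ·N² = 24/7
  k=1: −1/(1!·1!·3!·1!·0!·0!) = -1/6
  k=2: +1/(2!·0!·2!·0!·1!·1!) = 1/4
Σ = 1/12  ⇒  CG² = 24/7·1/12² = 1/42
CG = +√(1/42) = +0.154303

+√(1/42) = +0.154303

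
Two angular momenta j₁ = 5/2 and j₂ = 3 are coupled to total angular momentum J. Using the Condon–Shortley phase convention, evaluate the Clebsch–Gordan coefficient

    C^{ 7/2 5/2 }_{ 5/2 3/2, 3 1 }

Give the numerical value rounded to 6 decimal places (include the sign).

-0.398410

√[8·2!3!4!/10! · 4!1!4!2!6!1!] = √(18432/35)
  +(−1)^0/∏(0,2,1,4,2,0)! = 1/96  (running 1/96)
  +(−1)^1/∏(1,1,0,3,3,1)! = -1/36  (running -5/288)
⟨..|..⟩ = √(18432/35)·(-5/288) = -0.398410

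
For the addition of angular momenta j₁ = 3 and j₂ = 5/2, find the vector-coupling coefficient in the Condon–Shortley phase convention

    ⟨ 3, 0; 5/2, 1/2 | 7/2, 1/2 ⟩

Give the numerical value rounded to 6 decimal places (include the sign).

−√(4/21) = -0.436436

j₁+j₂−J=2  J+j₁−j₂=4  J−j₁+j₂=3  j₁+j₂+J+1=10
(j₁±m₁, j₂±m₂, J±M) = (3,3,3,2,4,3)
P² = 6912/175
sum k=0..2:
  [0] +1/72 = 1/72
  [1] −1/8 = -1/8
  [2] +1/24 = 1/24
S = -5/72
C² = P²·S² = 4/21 ; C = -0.436436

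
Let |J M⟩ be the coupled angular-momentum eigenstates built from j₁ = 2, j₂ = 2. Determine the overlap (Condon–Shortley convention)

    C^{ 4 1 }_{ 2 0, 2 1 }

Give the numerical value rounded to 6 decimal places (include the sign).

+0.654654  (= +√(3/7))

triangle: 0!·4!·4!/9! = 576/362880
(j±m)!: 2!·2!·3!·1!·5!·3! = 17280
prefactor² = (2J+1)·Δ·N² = 1728/7
  k=0: +1/(0!·0!·2!·3!·2!·1!) = 1/24
Σ = 1/24  ⇒  CG² = 1728/7·1/24² = 3/7
CG = +√(3/7) = +0.654654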